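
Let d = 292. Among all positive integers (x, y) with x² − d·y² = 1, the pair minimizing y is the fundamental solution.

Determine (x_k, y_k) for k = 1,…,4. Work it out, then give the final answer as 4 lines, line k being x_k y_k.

√292 = [17; 11,2,1,3,8,3,1,2,11,34, …], period ℓ=10 (even) → k=9
step 0: (17, 1)  from 17·(1,0) + (0,1)
step 1: (188, 11)  from 11·(17,1) + (1,0)
…
step 3: (581, 34)  from 1·(393,23) + (188,11)
step 4: (2136, 125)  from 3·(581,34) + (393,23)
step 5: (17669, 1034)  from 8·(2136,125) + (581,34)
step 6: (55143, 3227)  from 3·(17669,1034) + (2136,125)
…
step 8: (200767, 11749)  from 2·(72812,4261) + (55143,3227)
step 9: (2281249, 133500)  from 11·(200767,11749) + (72812,4261)
(x₁, y₁) = (2281249, 133500);  2281249² − 292·133500² = 1 ✓
k=2:  x_2 = 2281249·2281249+292·133500·133500 = 10408194000001,  y_2 = 2281249·133500+133500·2281249 = 609093483000
k=3:  x_3 = 2281249·10408194000001+292·133500·609093483000 = 47487364308614281249,  y_3 = 2281249·609093483000+133500·10408194000001 = 2778987798000400500
k=4:  x_4 = 2281249·47487364308614281249+292·133500·2778987798000400500 = 216661004683313632776000001,  y_4 = 2281249·2778987798000400500+133500·47487364308614281249 = 12679126270400622186966000

2281249 133500
10408194000001 609093483000
47487364308614281249 2778987798000400500
216661004683313632776000001 12679126270400622186966000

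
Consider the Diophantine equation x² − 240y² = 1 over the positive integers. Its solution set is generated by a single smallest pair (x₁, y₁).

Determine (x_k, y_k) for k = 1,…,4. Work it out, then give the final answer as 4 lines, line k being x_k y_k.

√240 → a₀=15, period (2,30); ℓ=2 even so k=1
k=0  a_k=15  p_k/q_k = 15/1
k=1  a_k=2  p_k/q_k = 31/2
fundamental: x₁=31, y₁=2  (since 961 − 240·4 = 1)
(x_2, y_2) = (31·31 + 240·2·2, 31·2 + 2·31) = (1921, 124)
(x_3, y_3) = (31·1921 + 240·2·124, 31·124 + 2·1921) = (119071, 7686)
(x_4, y_4) = (31·119071 + 240·2·7686, 31·7686 + 2·119071) = (7380481, 476408)

31 2
1921 124
119071 7686
7380481 476408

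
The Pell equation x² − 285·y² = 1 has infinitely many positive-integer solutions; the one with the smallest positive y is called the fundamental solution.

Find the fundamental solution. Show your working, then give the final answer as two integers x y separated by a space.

2431 144

[16; 1,7,2,7,1,32] for √285; ℓ=6 ⇒ convergent index 5
k=0  a_k=16  p_k/q_k = 16/1
…
k=2  a_k=7  p_k/q_k = 135/8
k=3  a_k=2  p_k/q_k = 287/17
k=4  a_k=7  p_k/q_k = 2144/127
k=5  a_k=1  p_k/q_k = 2431/144
fundamental: x₁=2431, y₁=144  (since 5909761 − 285·20736 = 1)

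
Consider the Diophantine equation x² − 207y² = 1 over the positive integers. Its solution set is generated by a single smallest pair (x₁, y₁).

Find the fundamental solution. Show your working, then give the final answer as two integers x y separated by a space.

1151 80

d=207: √d = [14; 2,1,1,2,1,1,2,28] (ℓ=8, even), read p_7/q_7
a_0=14:  p_0=14·1+0=14,  q_0=14·0+1=1
…
a_6=1:  p_6=1·259+187=446,  q_6=1·18+13=31
a_7=2:  p_7=2·446+259=1151,  q_7=2·31+18=80
(x₁, y₁) = (1151, 80);  1151² − 207·80² = 1 ✓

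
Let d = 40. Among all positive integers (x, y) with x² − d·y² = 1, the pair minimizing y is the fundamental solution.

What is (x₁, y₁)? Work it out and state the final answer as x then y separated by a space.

√40 = [6; 3,12, …], period ℓ=2 (even) → k=1
a_0=6:  p_0=6·1+0=6,  q_0=6·0+1=1
a_1=3:  p_1=3·6+1=19,  q_1=3·1+0=3
→ (19, 3).  Check: 19²=361, 40·3²=360, difference 1.

19 3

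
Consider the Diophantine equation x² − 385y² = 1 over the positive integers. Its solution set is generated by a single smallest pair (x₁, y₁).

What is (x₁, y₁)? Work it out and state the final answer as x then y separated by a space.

95831 4884

d=385: √d = [19; 1,1,1,1,1,…,1,1,38] (ℓ=16, even), read p_15/q_15
k=0  a_k=19  p_k/q_k = 19/1
…
k=5  a_k=1  p_k/q_k = 157/8
k=6  a_k=3  p_k/q_k = 569/29
k=7  a_k=1  p_k/q_k = 726/37
k=8  a_k=2  p_k/q_k = 2021/103
…
k=10  a_k=3  p_k/q_k = 10262/523
k=11  a_k=1  p_k/q_k = 13009/663
k=12  a_k=1  p_k/q_k = 23271/1186
k=13  a_k=1  p_k/q_k = 36280/1849
k=14  a_k=1  p_k/q_k = 59551/3035
k=15  a_k=1  p_k/q_k = 95831/4884
→ (95831, 4884).  Check: 95831²=9183580561, 385·4884²=9183580560, difference 1.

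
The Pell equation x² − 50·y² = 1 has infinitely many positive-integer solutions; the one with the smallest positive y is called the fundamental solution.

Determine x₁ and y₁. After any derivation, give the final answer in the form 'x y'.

d=50: √d = [7; 14] (ℓ=1, odd), read p_1/q_1
a_0=7:  p_0=7·1+0=7,  q_0=7·0+1=1
a_1=14:  p_1=14·7+1=99,  q_1=14·1+0=14
(x₁, y₁) = (99, 14);  99² − 50·14² = 1 ✓

99 14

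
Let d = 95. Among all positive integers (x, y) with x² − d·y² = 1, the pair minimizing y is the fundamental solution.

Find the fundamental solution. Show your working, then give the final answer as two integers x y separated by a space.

√95 = [9; 1,2,1,18, …], period ℓ=4 (even) → k=3
step 0: (9, 1)  from 9·(1,0) + (0,1)
step 1: (10, 1)  from 1·(9,1) + (1,0)
step 2: (29, 3)  from 2·(10,1) + (9,1)
step 3: (39, 4)  from 1·(29,3) + (10,1)
fundamental: x₁=39, y₁=4  (since 1521 − 95·16 = 1)

39 4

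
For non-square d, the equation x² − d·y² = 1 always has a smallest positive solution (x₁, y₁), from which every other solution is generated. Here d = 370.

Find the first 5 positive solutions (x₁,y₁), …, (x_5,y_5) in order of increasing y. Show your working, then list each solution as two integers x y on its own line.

213859 11118
91471343761 4755368724
39123940210553539 2033956799880714
16734013458886067250241 869959934526623861928
7157438768568706971928026499 372097523273824548176239590

√370 → a₀=19, period (4,4,38); ℓ=3 odd so k=5
a_0=19:  p_0=19·1+0=19,  q_0=19·0+1=1
a_1=4:  p_1=4·19+1=77,  q_1=4·1+0=4
a_2=4:  p_2=4·77+19=327,  q_2=4·4+1=17
a_3=38:  p_3=38·327+77=12503,  q_3=38·17+4=650
a_4=4:  p_4=4·12503+327=50339,  q_4=4·650+17=2617
a_5=4:  p_5=4·50339+12503=213859,  q_5=4·2617+650=11118
(x₁, y₁) = (213859, 11118);  213859² − 370·11118² = 1 ✓
(x_2, y_2) = (213859·213859 + 370·11118·11118, 213859·11118 + 11118·213859) = (91471343761, 4755368724)
(x_3, y_3) = (213859·91471343761 + 370·11118·4755368724, 213859·4755368724 + 11118·91471343761) = (39123940210553539, 2033956799880714)
(x_4, y_4) = (213859·39123940210553539 + 370·11118·2033956799880714, 213859·2033956799880714 + 11118·39123940210553539) = (16734013458886067250241, 869959934526623861928)
(x_5, y_5) = (213859·16734013458886067250241 + 370·11118·869959934526623861928, 213859·869959934526623861928 + 11118·16734013458886067250241) = (7157438768568706971928026499, 372097523273824548176239590)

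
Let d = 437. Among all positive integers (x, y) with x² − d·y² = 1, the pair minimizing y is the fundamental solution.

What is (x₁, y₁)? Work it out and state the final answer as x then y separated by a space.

4599 220

√437 = [20; 1,9,2,9,1,40, …], period ℓ=6 (even) → k=5
step 0: (20, 1)  from 20·(1,0) + (0,1)
…
step 3: (439, 21)  from 2·(209,10) + (21,1)
step 4: (4160, 199)  from 9·(439,21) + (209,10)
step 5: (4599, 220)  from 1·(4160,199) + (439,21)
→ (4599, 220).  Check: 4599²=21150801, 437·220²=21150800, difference 1.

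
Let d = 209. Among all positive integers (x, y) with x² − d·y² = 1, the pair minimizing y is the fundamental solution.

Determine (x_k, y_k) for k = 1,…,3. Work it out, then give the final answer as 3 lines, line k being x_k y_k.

46551 3220
4333991201 299788440
403503248748951 27910903337660

√209 → a₀=14, period (2,5,3,2,3,5,2,28); ℓ=8 even so k=7
step 0: (14, 1)  from 14·(1,0) + (0,1)
…
step 4: (1171, 81)  from 2·(506,35) + (159,11)
step 5: (4019, 278)  from 3·(1171,81) + (506,35)
step 6: (21266, 1471)  from 5·(4019,278) + (1171,81)
step 7: (46551, 3220)  from 2·(21266,1471) + (4019,278)
(x₁, y₁) = (46551, 3220);  46551² − 209·3220² = 1 ✓
(46551+3220√209)^2 = 4333991201 + 299788440√209
(46551+3220√209)^3 = 403503248748951 + 27910903337660√209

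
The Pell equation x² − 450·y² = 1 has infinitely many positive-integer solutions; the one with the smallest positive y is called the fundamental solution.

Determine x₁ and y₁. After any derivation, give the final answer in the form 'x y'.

[21; 4,1,2,4,2,1,4,42] for √450; ℓ=8 ⇒ convergent index 7
i=0: a=21 ⇒ p=21, q=1
i=1: a=4 ⇒ p=85, q=4
i=2: a=1 ⇒ p=106, q=5
i=3: a=2 ⇒ p=297, q=14
i=4: a=4 ⇒ p=1294, q=61
i=5: a=2 ⇒ p=2885, q=136
i=6: a=1 ⇒ p=4179, q=197
i=7: a=4 ⇒ p=19601, q=924
(x₁, y₁) = (19601, 924);  19601² − 450·924² = 1 ✓

19601 924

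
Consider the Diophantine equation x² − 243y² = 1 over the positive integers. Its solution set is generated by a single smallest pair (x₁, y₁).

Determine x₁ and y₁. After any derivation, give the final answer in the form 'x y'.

70226 4505

d=243: √d = [15; 1,1,2,3,15,3,2,1,1,30] (ℓ=10, even), read p_9/q_9
step 0: (15, 1)  from 15·(1,0) + (0,1)
…
step 2: (31, 2)  from 1·(16,1) + (15,1)
step 3: (78, 5)  from 2·(31,2) + (16,1)
step 4: (265, 17)  from 3·(78,5) + (31,2)
…
step 6: (12424, 797)  from 3·(4053,260) + (265,17)
step 7: (28901, 1854)  from 2·(12424,797) + (4053,260)
step 8: (41325, 2651)  from 1·(28901,1854) + (12424,797)
step 9: (70226, 4505)  from 1·(41325,2651) + (28901,1854)
fundamental: x₁=70226, y₁=4505  (since 4931691076 − 243·20295025 = 1)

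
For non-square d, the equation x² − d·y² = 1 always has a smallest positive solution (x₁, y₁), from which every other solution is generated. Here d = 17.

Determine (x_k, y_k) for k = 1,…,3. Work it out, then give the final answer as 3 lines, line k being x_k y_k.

33 8
2177 528
143649 34840

[4; 8] for √17; ℓ=1 ⇒ convergent index 1
k=0  a_k=4  p_k/q_k = 4/1
k=1  a_k=8  p_k/q_k = 33/8
→ (33, 8).  Check: 33²=1089, 17·8²=1088, difference 1.
n=2: (33,8)∘(33,8) = (33·33+17·8·8, 33·8+8·33) = (2177,528)
n=3: (2177,528)∘(33,8) = (33·2177+17·8·528, 33·528+8·2177) = (143649,34840)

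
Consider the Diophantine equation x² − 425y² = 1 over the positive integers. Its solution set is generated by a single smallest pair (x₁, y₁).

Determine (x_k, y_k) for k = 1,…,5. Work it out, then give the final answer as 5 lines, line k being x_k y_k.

[20; 1,1,1,1,1,1,40] for √425; ℓ=7 ⇒ convergent index 13
k=0  a_k=20  p_k/q_k = 20/1
…
k=2  a_k=1  p_k/q_k = 41/2
k=3  a_k=1  p_k/q_k = 62/3
k=4  a_k=1  p_k/q_k = 103/5
…
k=8  a_k=1  p_k/q_k = 11153/541
k=9  a_k=1  p_k/q_k = 22038/1069
k=10  a_k=1  p_k/q_k = 33191/1610
…
k=12  a_k=1  p_k/q_k = 88420/4289
k=13  a_k=1  p_k/q_k = 143649/6968
fundamental: x₁=143649, y₁=6968  (since 20635035201 − 425·48553024 = 1)
(143649+6968√425)^2 = 41270070401 + 2001892464√425
(143649+6968√425)^3 = 11856808685922849 + 575139701115304√425
(143649+6968√425)^4 = 3406437421806992601601 + 165236485849022716128√425
(143649+6968√425)^5 = 978662658398448551768841249 + 47472111910877388597026840√425

143649 6968
41270070401 2001892464
11856808685922849 575139701115304
3406437421806992601601 165236485849022716128
978662658398448551768841249 47472111910877388597026840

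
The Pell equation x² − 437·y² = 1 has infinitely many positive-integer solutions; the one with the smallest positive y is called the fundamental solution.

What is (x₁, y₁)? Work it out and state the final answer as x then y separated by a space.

4599 220

√437 = [20; 1,9,2,9,1,40, …], period ℓ=6 (even) → k=5
k=0  a_k=20  p_k/q_k = 20/1
k=1  a_k=1  p_k/q_k = 21/1
k=2  a_k=9  p_k/q_k = 209/10
…
k=4  a_k=9  p_k/q_k = 4160/199
k=5  a_k=1  p_k/q_k = 4599/220
(x₁, y₁) = (4599, 220);  4599² − 437·220² = 1 ✓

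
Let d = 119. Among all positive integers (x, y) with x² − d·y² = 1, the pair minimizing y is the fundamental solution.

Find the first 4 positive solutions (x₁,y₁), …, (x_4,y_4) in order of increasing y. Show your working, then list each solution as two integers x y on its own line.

√119 = [10; 1,9,1,20, …], period ℓ=4 (even) → k=3
k=0  a_k=10  p_k/q_k = 10/1
k=1  a_k=1  p_k/q_k = 11/1
k=2  a_k=9  p_k/q_k = 109/10
k=3  a_k=1  p_k/q_k = 120/11
(x₁, y₁) = (120, 11);  120² − 119·11² = 1 ✓
(x_2, y_2) = (120·120 + 119·11·11, 120·11 + 11·120) = (28799, 2640)
(x_3, y_3) = (120·28799 + 119·11·2640, 120·2640 + 11·28799) = (6911640, 633589)
(x_4, y_4) = (120·6911640 + 119·11·633589, 120·633589 + 11·6911640) = (1658764801, 152058720)

120 11
28799 2640
6911640 633589
1658764801 152058720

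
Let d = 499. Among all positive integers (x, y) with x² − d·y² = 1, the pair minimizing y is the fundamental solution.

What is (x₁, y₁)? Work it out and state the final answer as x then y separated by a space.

4490 201

√499 → a₀=22, period (2,1,21,1,2,44); ℓ=6 even so k=5
a_0=22:  p_0=22·1+0=22,  q_0=22·0+1=1
…
a_2=1:  p_2=1·45+22=67,  q_2=1·2+1=3
…
a_4=1:  p_4=1·1452+67=1519,  q_4=1·65+3=68
a_5=2:  p_5=2·1519+1452=4490,  q_5=2·68+65=201
(x₁, y₁) = (4490, 201);  4490² − 499·201² = 1 ✓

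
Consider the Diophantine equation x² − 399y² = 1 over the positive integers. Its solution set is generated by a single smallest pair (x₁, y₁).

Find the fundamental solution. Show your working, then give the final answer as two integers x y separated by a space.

√399 → a₀=19, period (1,38); ℓ=2 even so k=1
step 0: (19, 1)  from 19·(1,0) + (0,1)
step 1: (20, 1)  from 1·(19,1) + (1,0)
→ (20, 1).  Check: 20²=400, 399·1²=399, difference 1.

20 1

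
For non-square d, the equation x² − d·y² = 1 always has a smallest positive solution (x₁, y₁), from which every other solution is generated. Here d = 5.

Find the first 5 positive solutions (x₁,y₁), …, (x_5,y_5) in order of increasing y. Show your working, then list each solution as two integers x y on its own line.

9 4
161 72
2889 1292
51841 23184
930249 416020

√5 → a₀=2, period (4); ℓ=1 odd so k=1
k=0  a_k=2  p_k/q_k = 2/1
k=1  a_k=4  p_k/q_k = 9/4
(x₁, y₁) = (9, 4);  9² − 5·4² = 1 ✓
n=2: (9,4)∘(9,4) = (9·9+5·4·4, 9·4+4·9) = (161,72)
n=3: (161,72)∘(9,4) = (9·161+5·4·72, 9·72+4·161) = (2889,1292)
n=4: (2889,1292)∘(9,4) = (9·2889+5·4·1292, 9·1292+4·2889) = (51841,23184)
n=5: (51841,23184)∘(9,4) = (9·51841+5·4·23184, 9·23184+4·51841) = (930249,416020)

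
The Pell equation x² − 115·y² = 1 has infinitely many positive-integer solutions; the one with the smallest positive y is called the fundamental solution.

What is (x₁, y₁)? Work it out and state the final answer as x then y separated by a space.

1126 105

d=115: √d = [10; 1,2,1,1,1,1,1,2,1,20] (ℓ=10, even), read p_9/q_9
a_0=10:  p_0=10·1+0=10,  q_0=10·0+1=1
…
a_2=2:  p_2=2·11+10=32,  q_2=2·1+1=3
…
a_5=1:  p_5=1·75+43=118,  q_5=1·7+4=11
…
a_8=2:  p_8=2·311+193=815,  q_8=2·29+18=76
a_9=1:  p_9=1·815+311=1126,  q_9=1·76+29=105
fundamental: x₁=1126, y₁=105  (since 1267876 − 115·11025 = 1)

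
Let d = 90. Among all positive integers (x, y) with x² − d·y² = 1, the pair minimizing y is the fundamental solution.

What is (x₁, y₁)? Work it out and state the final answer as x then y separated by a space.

d=90: √d = [9; 2,18] (ℓ=2, even), read p_1/q_1
step 0: (9, 1)  from 9·(1,0) + (0,1)
step 1: (19, 2)  from 2·(9,1) + (1,0)
→ (19, 2).  Check: 19²=361, 90·2²=360, difference 1.

19 2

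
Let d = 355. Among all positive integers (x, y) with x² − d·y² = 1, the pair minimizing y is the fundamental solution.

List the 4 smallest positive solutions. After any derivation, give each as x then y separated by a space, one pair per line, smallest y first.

√355 → a₀=18, period (1,5,3,3,1,6,1,3,3,5,1,36); ℓ=12 even so k=11
a_0=18:  p_0=18·1+0=18,  q_0=18·0+1=1
a_1=1:  p_1=1·18+1=19,  q_1=1·1+0=1
a_2=5:  p_2=5·19+18=113,  q_2=5·1+1=6
…
a_4=3:  p_4=3·358+113=1187,  q_4=3·19+6=63
a_5=1:  p_5=1·1187+358=1545,  q_5=1·63+19=82
a_6=6:  p_6=6·1545+1187=10457,  q_6=6·82+63=555
a_7=1:  p_7=1·10457+1545=12002,  q_7=1·555+82=637
a_8=3:  p_8=3·12002+10457=46463,  q_8=3·637+555=2466
a_9=3:  p_9=3·46463+12002=151391,  q_9=3·2466+637=8035
a_10=5:  p_10=5·151391+46463=803418,  q_10=5·8035+2466=42641
a_11=1:  p_11=1·803418+151391=954809,  q_11=1·42641+8035=50676
(x₁, y₁) = (954809, 50676);  954809² − 355·50676² = 1 ✓
n=2: (954809,50676)∘(954809,50676) = (954809·954809+355·50676·50676, 954809·50676+50676·954809) = (1823320452961,96771801768)
n=3: (1823320452961,96771801768)∘(954809,50676) = (954809·1823320452961+355·50676·96771801768, 954809·96771801768+50676·1823320452961) = (3481845556741524089,184797174548553948)
n=4: (3481845556741524089,184797174548553948)∘(954809,50676) = (954809·3481845556741524089+355·50676·184797174548553948, 954809·184797174548553948+50676·3481845556741524089) = (6648994948371812427335041,352892010866963721270096)

954809 50676
1823320452961 96771801768
3481845556741524089 184797174548553948
6648994948371812427335041 352892010866963721270096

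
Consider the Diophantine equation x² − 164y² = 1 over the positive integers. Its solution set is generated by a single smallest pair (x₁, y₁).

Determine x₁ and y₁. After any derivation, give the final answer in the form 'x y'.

√164 = [12; 1,4,6,4,1,24, …], period ℓ=6 (even) → k=5
step 0: (12, 1)  from 12·(1,0) + (0,1)
step 1: (13, 1)  from 1·(12,1) + (1,0)
…
step 3: (397, 31)  from 6·(64,5) + (13,1)
step 4: (1652, 129)  from 4·(397,31) + (64,5)
step 5: (2049, 160)  from 1·(1652,129) + (397,31)
→ (2049, 160).  Check: 2049²=4198401, 164·160²=4198400, difference 1.

2049 160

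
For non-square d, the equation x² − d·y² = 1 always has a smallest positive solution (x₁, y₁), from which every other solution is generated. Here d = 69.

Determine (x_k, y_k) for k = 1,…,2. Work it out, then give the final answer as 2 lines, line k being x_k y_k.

[8; 3,3,1,4,1,3,3,16] for √69; ℓ=8 ⇒ convergent index 7
step 0: (8, 1)  from 8·(1,0) + (0,1)
step 1: (25, 3)  from 3·(8,1) + (1,0)
step 2: (83, 10)  from 3·(25,3) + (8,1)
step 3: (108, 13)  from 1·(83,10) + (25,3)
step 4: (515, 62)  from 4·(108,13) + (83,10)
step 5: (623, 75)  from 1·(515,62) + (108,13)
step 6: (2384, 287)  from 3·(623,75) + (515,62)
step 7: (7775, 936)  from 3·(2384,287) + (623,75)
→ (7775, 936).  Check: 7775²=60450625, 69·936²=60450624, difference 1.
n=2: (7775,936)∘(7775,936) = (7775·7775+69·936·936, 7775·936+936·7775) = (120901249,14554800)

7775 936
120901249 14554800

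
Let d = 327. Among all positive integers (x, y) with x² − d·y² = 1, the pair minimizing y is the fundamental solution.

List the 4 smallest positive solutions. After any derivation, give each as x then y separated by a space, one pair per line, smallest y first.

217 12
94177 5208
40872601 2260260
17738614657 980947632

[18; 12,36] for √327; ℓ=2 ⇒ convergent index 1
step 0: (18, 1)  from 18·(1,0) + (0,1)
step 1: (217, 12)  from 12·(18,1) + (1,0)
fundamental: x₁=217, y₁=12  (since 47089 − 327·144 = 1)
(217+12√327)^2 = 94177 + 5208√327
(217+12√327)^3 = 40872601 + 2260260√327
(217+12√327)^4 = 17738614657 + 980947632√327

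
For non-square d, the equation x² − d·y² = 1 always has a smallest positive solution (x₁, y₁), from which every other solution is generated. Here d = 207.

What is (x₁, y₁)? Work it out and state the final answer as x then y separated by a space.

1151 80

d=207: √d = [14; 2,1,1,2,1,1,2,28] (ℓ=8, even), read p_7/q_7
step 0: (14, 1)  from 14·(1,0) + (0,1)
step 1: (29, 2)  from 2·(14,1) + (1,0)
…
step 6: (446, 31)  from 1·(259,18) + (187,13)
step 7: (1151, 80)  from 2·(446,31) + (259,18)
fundamental: x₁=1151, y₁=80  (since 1324801 − 207·6400 = 1)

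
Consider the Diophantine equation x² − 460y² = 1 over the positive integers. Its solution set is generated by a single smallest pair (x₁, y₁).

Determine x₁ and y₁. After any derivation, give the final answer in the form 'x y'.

2535751 118230

[21; 2,4,3,1,2,10,2,1,3,4,2,42] for √460; ℓ=12 ⇒ convergent index 11
i=0: a=21 ⇒ p=21, q=1
i=1: a=2 ⇒ p=43, q=2
i=2: a=4 ⇒ p=193, q=9
i=3: a=3 ⇒ p=622, q=29
…
i=5: a=2 ⇒ p=2252, q=105
…
i=7: a=2 ⇒ p=48922, q=2281
…
i=9: a=3 ⇒ p=265693, q=12388
i=10: a=4 ⇒ p=1135029, q=52921
i=11: a=2 ⇒ p=2535751, q=118230
fundamental: x₁=2535751, y₁=118230  (since 6430033134001 − 460·13978332900 = 1)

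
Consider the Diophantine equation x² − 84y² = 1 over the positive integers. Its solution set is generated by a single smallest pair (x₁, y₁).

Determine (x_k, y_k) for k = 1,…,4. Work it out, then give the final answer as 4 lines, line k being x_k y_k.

55 6
6049 660
665335 72594
73180801 7984680

√84 → a₀=9, period (6,18); ℓ=2 even so k=1
i=0: a=9 ⇒ p=9, q=1
i=1: a=6 ⇒ p=55, q=6
(x₁, y₁) = (55, 6);  55² − 84·6² = 1 ✓
(55+6√84)^2 = 6049 + 660√84
(55+6√84)^3 = 665335 + 72594√84
(55+6√84)^4 = 73180801 + 7984680√84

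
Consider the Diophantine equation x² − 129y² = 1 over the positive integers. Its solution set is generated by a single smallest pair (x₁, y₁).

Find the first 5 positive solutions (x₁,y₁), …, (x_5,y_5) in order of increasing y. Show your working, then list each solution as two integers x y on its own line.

16855 1484
568182049 50025640
19153416854935 1686364322916
645661681611676801 56847341275472720
21765255267976208106775 1916323872709821068284

d=129: √d = [11; 2,1,3,1,6,1,3,1,2,22] (ℓ=10, even), read p_9/q_9
i=0: a=11 ⇒ p=11, q=1
i=1: a=2 ⇒ p=23, q=2
i=2: a=1 ⇒ p=34, q=3
i=3: a=3 ⇒ p=125, q=11
i=4: a=1 ⇒ p=159, q=14
i=5: a=6 ⇒ p=1079, q=95
i=6: a=1 ⇒ p=1238, q=109
i=7: a=3 ⇒ p=4793, q=422
i=8: a=1 ⇒ p=6031, q=531
i=9: a=2 ⇒ p=16855, q=1484
fundamental: x₁=16855, y₁=1484  (since 284091025 − 129·2202256 = 1)
(x_2, y_2) = (16855·16855 + 129·1484·1484, 16855·1484 + 1484·16855) = (568182049, 50025640)
(x_3, y_3) = (16855·568182049 + 129·1484·50025640, 16855·50025640 + 1484·568182049) = (19153416854935, 1686364322916)
(x_4, y_4) = (16855·19153416854935 + 129·1484·1686364322916, 16855·1686364322916 + 1484·19153416854935) = (645661681611676801, 56847341275472720)
(x_5, y_5) = (16855·645661681611676801 + 129·1484·56847341275472720, 16855·56847341275472720 + 1484·645661681611676801) = (21765255267976208106775, 1916323872709821068284)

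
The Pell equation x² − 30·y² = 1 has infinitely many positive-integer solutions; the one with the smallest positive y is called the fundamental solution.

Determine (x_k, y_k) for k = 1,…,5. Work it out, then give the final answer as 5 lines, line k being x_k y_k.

√30 = [5; 2,10, …], period ℓ=2 (even) → k=1
i=0: a=5 ⇒ p=5, q=1
i=1: a=2 ⇒ p=11, q=2
→ (11, 2).  Check: 11²=121, 30·2²=120, difference 1.
n=2: (11,2)∘(11,2) = (11·11+30·2·2, 11·2+2·11) = (241,44)
n=3: (241,44)∘(11,2) = (11·241+30·2·44, 11·44+2·241) = (5291,966)
n=4: (5291,966)∘(11,2) = (11·5291+30·2·966, 11·966+2·5291) = (116161,21208)
n=5: (116161,21208)∘(11,2) = (11·116161+30·2·21208, 11·21208+2·116161) = (2550251,465610)

11 2
241 44
5291 966
116161 21208
2550251 465610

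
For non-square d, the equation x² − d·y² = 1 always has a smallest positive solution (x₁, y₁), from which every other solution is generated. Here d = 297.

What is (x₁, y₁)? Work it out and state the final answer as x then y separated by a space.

√297 = [17; 4,3,1,1,2,1,1,3,4,34, …], period ℓ=10 (even) → k=9
i=0: a=17 ⇒ p=17, q=1
i=1: a=4 ⇒ p=69, q=4
i=2: a=3 ⇒ p=224, q=13
…
i=5: a=2 ⇒ p=1327, q=77
…
i=7: a=1 ⇒ p=3171, q=184
i=8: a=3 ⇒ p=11357, q=659
i=9: a=4 ⇒ p=48599, q=2820
(x₁, y₁) = (48599, 2820);  48599² − 297·2820² = 1 ✓

48599 2820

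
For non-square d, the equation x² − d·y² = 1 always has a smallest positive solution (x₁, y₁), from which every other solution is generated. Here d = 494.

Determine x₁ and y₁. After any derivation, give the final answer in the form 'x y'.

73035 3286

[22; 4,2,2,1,2,1,2,2,4,44] for √494; ℓ=10 ⇒ convergent index 9
i=0: a=22 ⇒ p=22, q=1
…
i=3: a=2 ⇒ p=489, q=22
…
i=5: a=2 ⇒ p=1867, q=84
i=6: a=1 ⇒ p=2556, q=115
i=7: a=2 ⇒ p=6979, q=314
i=8: a=2 ⇒ p=16514, q=743
i=9: a=4 ⇒ p=73035, q=3286
→ (73035, 3286).  Check: 73035²=5334111225, 494·3286²=5334111224, difference 1.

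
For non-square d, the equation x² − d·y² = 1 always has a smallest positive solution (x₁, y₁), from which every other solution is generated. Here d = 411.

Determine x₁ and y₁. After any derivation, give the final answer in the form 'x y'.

49730 2453

d=411: √d = [20; 3,1,1,1,19,1,1,1,3,40] (ℓ=10, even), read p_9/q_9
i=0: a=20 ⇒ p=20, q=1
…
i=2: a=1 ⇒ p=81, q=4
…
i=4: a=1 ⇒ p=223, q=11
i=5: a=19 ⇒ p=4379, q=216
…
i=8: a=1 ⇒ p=13583, q=670
i=9: a=3 ⇒ p=49730, q=2453
→ (49730, 2453).  Check: 49730²=2473072900, 411·2453²=2473072899, difference 1.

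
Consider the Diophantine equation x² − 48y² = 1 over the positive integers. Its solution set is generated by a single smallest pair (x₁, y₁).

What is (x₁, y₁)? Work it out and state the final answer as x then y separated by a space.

d=48: √d = [6; 1,12] (ℓ=2, even), read p_1/q_1
step 0: (6, 1)  from 6·(1,0) + (0,1)
step 1: (7, 1)  from 1·(6,1) + (1,0)
→ (7, 1).  Check: 7²=49, 48·1²=48, difference 1.

7 1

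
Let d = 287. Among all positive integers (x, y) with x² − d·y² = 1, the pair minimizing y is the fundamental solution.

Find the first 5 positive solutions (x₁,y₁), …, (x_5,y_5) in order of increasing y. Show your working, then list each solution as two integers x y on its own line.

288 17
165887 9792
95550624 5640175
55036993537 3248731008
31701212726688 1871263420433

√287 → a₀=16, period (1,15,1,32); ℓ=4 even so k=3
k=0  a_k=16  p_k/q_k = 16/1
…
k=2  a_k=15  p_k/q_k = 271/16
k=3  a_k=1  p_k/q_k = 288/17
→ (288, 17).  Check: 288²=82944, 287·17²=82943, difference 1.
(288+17√287)^2 = 165887 + 9792√287
(288+17√287)^3 = 95550624 + 5640175√287
(288+17√287)^4 = 55036993537 + 3248731008√287
(288+17√287)^5 = 31701212726688 + 1871263420433√287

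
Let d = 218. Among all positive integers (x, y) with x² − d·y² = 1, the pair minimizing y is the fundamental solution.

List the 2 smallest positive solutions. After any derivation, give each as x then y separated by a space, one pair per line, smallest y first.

[14; 1,3,3,1,28] for √218; ℓ=5 ⇒ convergent index 9
step 0: (14, 1)  from 14·(1,0) + (0,1)
…
step 2: (59, 4)  from 3·(15,1) + (14,1)
…
step 5: (7220, 489)  from 28·(251,17) + (192,13)
…
step 7: (29633, 2007)  from 3·(7471,506) + (7220,489)
step 8: (96370, 6527)  from 3·(29633,2007) + (7471,506)
step 9: (126003, 8534)  from 1·(96370,6527) + (29633,2007)
(x₁, y₁) = (126003, 8534);  126003² − 218·8534² = 1 ✓
(126003+8534√218)^2 = 31753512017 + 2150619204√218

126003 8534
31753512017 2150619204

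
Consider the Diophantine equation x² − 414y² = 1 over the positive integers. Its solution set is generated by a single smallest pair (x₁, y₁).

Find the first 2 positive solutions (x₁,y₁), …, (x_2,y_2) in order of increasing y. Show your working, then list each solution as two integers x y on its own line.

√414 → a₀=20, period (2,1,7,2,7,1,2,40); ℓ=8 even so k=7
a_0=20:  p_0=20·1+0=20,  q_0=20·0+1=1
…
a_5=7:  p_5=7·997+468=7447,  q_5=7·49+23=366
a_6=1:  p_6=1·7447+997=8444,  q_6=1·366+49=415
a_7=2:  p_7=2·8444+7447=24335,  q_7=2·415+366=1196
(x₁, y₁) = (24335, 1196);  24335² − 414·1196² = 1 ✓
k=2:  x_2 = 24335·24335+414·1196·1196 = 1184384449,  y_2 = 24335·1196+1196·24335 = 58209320

24335 1196
1184384449 58209320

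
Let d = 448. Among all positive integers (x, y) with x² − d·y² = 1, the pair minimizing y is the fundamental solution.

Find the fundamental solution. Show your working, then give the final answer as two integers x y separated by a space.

127 6

d=448: √d = [21; 6,42] (ℓ=2, even), read p_1/q_1
a_0=21:  p_0=21·1+0=21,  q_0=21·0+1=1
a_1=6:  p_1=6·21+1=127,  q_1=6·1+0=6
fundamental: x₁=127, y₁=6  (since 16129 − 448·36 = 1)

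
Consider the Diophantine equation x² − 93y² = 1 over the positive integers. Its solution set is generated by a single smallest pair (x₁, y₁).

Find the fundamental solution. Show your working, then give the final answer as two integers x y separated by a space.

12151 1260

d=93: √d = [9; 1,1,1,4,6,4,1,1,1,18] (ℓ=10, even), read p_9/q_9
step 0: (9, 1)  from 9·(1,0) + (0,1)
…
step 2: (19, 2)  from 1·(10,1) + (9,1)
step 3: (29, 3)  from 1·(19,2) + (10,1)
step 4: (135, 14)  from 4·(29,3) + (19,2)
…
step 7: (4330, 449)  from 1·(3491,362) + (839,87)
step 8: (7821, 811)  from 1·(4330,449) + (3491,362)
step 9: (12151, 1260)  from 1·(7821,811) + (4330,449)
fundamental: x₁=12151, y₁=1260  (since 147646801 − 93·1587600 = 1)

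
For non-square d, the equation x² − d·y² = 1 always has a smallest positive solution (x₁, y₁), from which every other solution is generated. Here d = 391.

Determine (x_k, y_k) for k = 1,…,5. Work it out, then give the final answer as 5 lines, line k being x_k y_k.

[19; 1,3,2,2,1,…,3,1,38] for √391; ℓ=16 ⇒ convergent index 15
a_0=19:  p_0=19·1+0=19,  q_0=19·0+1=1
…
a_6=1:  p_6=1·613+435=1048,  q_6=1·31+22=53
…
a_9=2:  p_9=2·52519+2709=107747,  q_9=2·2656+137=5449
…
a_11=1:  p_11=1·160266+107747=268013,  q_11=1·8105+5449=13554
…
a_13=2:  p_13=2·696292+268013=1660597,  q_13=2·35213+13554=83980
a_14=3:  p_14=3·1660597+696292=5678083,  q_14=3·83980+35213=287153
a_15=1:  p_15=1·5678083+1660597=7338680,  q_15=1·287153+83980=371133
(x₁, y₁) = (7338680, 371133);  7338680² − 391·371133² = 1 ✓
n=2: (7338680,371133)∘(7338680,371133) = (7338680·7338680+391·371133·371133, 7338680·371133+371133·7338680) = (107712448284799,5447252648880)
n=3: (107712448284799,5447252648880)∘(7338680,371133) = (7338680·107712448284799+391·371133·5447252648880, 7338680·5447252648880+371133·107712448284799) = (1580934379957370111960,79951288138564985667)
n=4: (1580934379957370111960,79951288138564985667)∘(7338680,371133) = (7338680·1580934379957370111960+391·371133·79951288138564985667, 7338680·79951288138564985667+371133·1580934379957370111960) = (23203943031010998074028940801,1173473838473442730776750240)
n=5: (23203943031010998074028940801,1173473838473442730776750240)∘(7338680,371133) = (7338680·23203943031010998074028940801+391·371133·1173473838473442730776750240, 7338680·1173473838473442730776750240+371133·23203943031010998074028940801) = (340572625285638001757449457184853400,17223497977856489447705304337580733)

7338680 371133
107712448284799 5447252648880
1580934379957370111960 79951288138564985667
23203943031010998074028940801 1173473838473442730776750240
340572625285638001757449457184853400 17223497977856489447705304337580733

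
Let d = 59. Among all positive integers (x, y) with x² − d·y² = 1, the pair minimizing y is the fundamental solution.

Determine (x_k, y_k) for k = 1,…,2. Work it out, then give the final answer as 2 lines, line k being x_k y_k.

d=59: √d = [7; 1,2,7,2,1,14] (ℓ=6, even), read p_5/q_5
i=0: a=7 ⇒ p=7, q=1
i=1: a=1 ⇒ p=8, q=1
i=2: a=2 ⇒ p=23, q=3
…
i=4: a=2 ⇒ p=361, q=47
i=5: a=1 ⇒ p=530, q=69
(x₁, y₁) = (530, 69);  530² − 59·69² = 1 ✓
(x_2, y_2) = (530·530 + 59·69·69, 530·69 + 69·530) = (561799, 73140)

530 69
561799 73140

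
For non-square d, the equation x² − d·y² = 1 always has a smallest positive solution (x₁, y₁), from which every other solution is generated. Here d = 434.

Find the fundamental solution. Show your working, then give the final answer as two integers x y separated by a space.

√434 = [20; 1,4,1,40, …], period ℓ=4 (even) → k=3
a_0=20:  p_0=20·1+0=20,  q_0=20·0+1=1
a_1=1:  p_1=1·20+1=21,  q_1=1·1+0=1
a_2=4:  p_2=4·21+20=104,  q_2=4·1+1=5
a_3=1:  p_3=1·104+21=125,  q_3=1·5+1=6
fundamental: x₁=125, y₁=6  (since 15625 − 434·36 = 1)

125 6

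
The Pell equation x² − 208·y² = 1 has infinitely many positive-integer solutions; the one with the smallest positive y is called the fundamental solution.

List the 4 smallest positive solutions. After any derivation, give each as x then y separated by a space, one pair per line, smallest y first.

649 45
842401 58410
1093435849 75816135
1419278889601 98409284820

√208 = [14; 2,2,1,2,2,28, …], period ℓ=6 (even) → k=5
a_0=14:  p_0=14·1+0=14,  q_0=14·0+1=1
a_1=2:  p_1=2·14+1=29,  q_1=2·1+0=2
a_2=2:  p_2=2·29+14=72,  q_2=2·2+1=5
a_3=1:  p_3=1·72+29=101,  q_3=1·5+2=7
a_4=2:  p_4=2·101+72=274,  q_4=2·7+5=19
a_5=2:  p_5=2·274+101=649,  q_5=2·19+7=45
→ (649, 45).  Check: 649²=421201, 208·45²=421200, difference 1.
k=2:  x_2 = 649·649+208·45·45 = 842401,  y_2 = 649·45+45·649 = 58410
k=3:  x_3 = 649·842401+208·45·58410 = 1093435849,  y_3 = 649·58410+45·842401 = 75816135
k=4:  x_4 = 649·1093435849+208·45·75816135 = 1419278889601,  y_4 = 649·75816135+45·1093435849 = 98409284820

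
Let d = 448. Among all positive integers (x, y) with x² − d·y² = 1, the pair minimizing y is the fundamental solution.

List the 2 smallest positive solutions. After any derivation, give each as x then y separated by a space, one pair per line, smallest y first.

127 6
32257 1524

d=448: √d = [21; 6,42] (ℓ=2, even), read p_1/q_1
i=0: a=21 ⇒ p=21, q=1
i=1: a=6 ⇒ p=127, q=6
→ (127, 6).  Check: 127²=16129, 448·6²=16128, difference 1.
(x_2, y_2) = (127·127 + 448·6·6, 127·6 + 6·127) = (32257, 1524)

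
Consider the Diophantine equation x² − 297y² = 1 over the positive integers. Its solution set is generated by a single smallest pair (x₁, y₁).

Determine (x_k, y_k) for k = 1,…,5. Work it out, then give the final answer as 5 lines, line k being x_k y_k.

48599 2820
4723725601 274098360
459136680917399 26641812392460
44627167107085622401 2589530880648228720
4337671388015371645214999 251697222510604722734100

[17; 4,3,1,1,2,1,1,3,4,34] for √297; ℓ=10 ⇒ convergent index 9
a_0=17:  p_0=17·1+0=17,  q_0=17·0+1=1
a_1=4:  p_1=4·17+1=69,  q_1=4·1+0=4
a_2=3:  p_2=3·69+17=224,  q_2=3·4+1=13
a_3=1:  p_3=1·224+69=293,  q_3=1·13+4=17
a_4=1:  p_4=1·293+224=517,  q_4=1·17+13=30
a_5=2:  p_5=2·517+293=1327,  q_5=2·30+17=77
a_6=1:  p_6=1·1327+517=1844,  q_6=1·77+30=107
…
a_8=3:  p_8=3·3171+1844=11357,  q_8=3·184+107=659
a_9=4:  p_9=4·11357+3171=48599,  q_9=4·659+184=2820
→ (48599, 2820).  Check: 48599²=2361862801, 297·2820²=2361862800, difference 1.
(48599+2820√297)^2 = 4723725601 + 274098360√297
(48599+2820√297)^3 = 459136680917399 + 26641812392460√297
(48599+2820√297)^4 = 44627167107085622401 + 2589530880648228720√297
(48599+2820√297)^5 = 4337671388015371645214999 + 251697222510604722734100√297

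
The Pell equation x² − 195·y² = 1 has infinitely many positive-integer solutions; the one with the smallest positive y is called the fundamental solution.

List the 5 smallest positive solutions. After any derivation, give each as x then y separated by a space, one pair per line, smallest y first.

14 1
391 28
10934 783
305761 21896
8550374 612305

√195 → a₀=13, period (1,26); ℓ=2 even so k=1
a_0=13:  p_0=13·1+0=13,  q_0=13·0+1=1
a_1=1:  p_1=1·13+1=14,  q_1=1·1+0=1
(x₁, y₁) = (14, 1);  14² − 195·1² = 1 ✓
k=2:  x_2 = 14·14+195·1·1 = 391,  y_2 = 14·1+1·14 = 28
k=3:  x_3 = 14·391+195·1·28 = 10934,  y_3 = 14·28+1·391 = 783
k=4:  x_4 = 14·10934+195·1·783 = 305761,  y_4 = 14·783+1·10934 = 21896
k=5:  x_5 = 14·305761+195·1·21896 = 8550374,  y_5 = 14·21896+1·305761 = 612305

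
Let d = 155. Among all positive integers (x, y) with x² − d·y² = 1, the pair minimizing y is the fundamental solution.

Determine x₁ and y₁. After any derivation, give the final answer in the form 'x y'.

249 20

d=155: √d = [12; 2,4,2,24] (ℓ=4, even), read p_3/q_3
i=0: a=12 ⇒ p=12, q=1
i=1: a=2 ⇒ p=25, q=2
i=2: a=4 ⇒ p=112, q=9
i=3: a=2 ⇒ p=249, q=20
→ (249, 20).  Check: 249²=62001, 155·20²=62000, difference 1.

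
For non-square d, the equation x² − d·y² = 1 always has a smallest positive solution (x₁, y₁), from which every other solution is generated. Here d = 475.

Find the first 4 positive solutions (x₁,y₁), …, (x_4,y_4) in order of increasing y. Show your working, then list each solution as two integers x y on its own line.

57799 2652
6681448801 306565896
772362118440199 35438404443156
89283516160768675201 4096608676513381392

√475 → a₀=21, period (1,3,1,6,2,6,1,3,1,42); ℓ=10 even so k=9
k=0  a_k=21  p_k/q_k = 21/1
k=1  a_k=1  p_k/q_k = 22/1
k=2  a_k=3  p_k/q_k = 87/4
k=3  a_k=1  p_k/q_k = 109/5
…
k=6  a_k=6  p_k/q_k = 10287/472
…
k=8  a_k=3  p_k/q_k = 45921/2107
k=9  a_k=1  p_k/q_k = 57799/2652
(x₁, y₁) = (57799, 2652);  57799² − 475·2652² = 1 ✓
k=2:  x_2 = 57799·57799+475·2652·2652 = 6681448801,  y_2 = 57799·2652+2652·57799 = 306565896
k=3:  x_3 = 57799·6681448801+475·2652·306565896 = 772362118440199,  y_3 = 57799·306565896+2652·6681448801 = 35438404443156
k=4:  x_4 = 57799·772362118440199+475·2652·35438404443156 = 89283516160768675201,  y_4 = 57799·35438404443156+2652·772362118440199 = 4096608676513381392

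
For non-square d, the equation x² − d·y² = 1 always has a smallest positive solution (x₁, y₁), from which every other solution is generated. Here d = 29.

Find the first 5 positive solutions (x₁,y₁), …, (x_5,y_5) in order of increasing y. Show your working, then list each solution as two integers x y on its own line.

9801 1820
192119201 35675640
3765920568201 699313893460
73819574785756801 13707950903927280
1447011301184484245001 268703252919468649100

√29 → a₀=5, period (2,1,1,2,10); ℓ=5 odd so k=9
step 0: (5, 1)  from 5·(1,0) + (0,1)
…
step 2: (16, 3)  from 1·(11,2) + (5,1)
…
step 4: (70, 13)  from 2·(27,5) + (16,3)
step 5: (727, 135)  from 10·(70,13) + (27,5)
step 6: (1524, 283)  from 2·(727,135) + (70,13)
step 7: (2251, 418)  from 1·(1524,283) + (727,135)
step 8: (3775, 701)  from 1·(2251,418) + (1524,283)
step 9: (9801, 1820)  from 2·(3775,701) + (2251,418)
(x₁, y₁) = (9801, 1820);  9801² − 29·1820² = 1 ✓
(9801+1820√29)^2 = 192119201 + 35675640√29
(9801+1820√29)^3 = 3765920568201 + 699313893460√29
(9801+1820√29)^4 = 73819574785756801 + 13707950903927280√29
(9801+1820√29)^5 = 1447011301184484245001 + 268703252919468649100√29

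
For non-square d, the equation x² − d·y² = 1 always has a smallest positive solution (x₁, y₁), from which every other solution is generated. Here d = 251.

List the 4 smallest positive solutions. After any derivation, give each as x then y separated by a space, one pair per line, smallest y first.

√251 → a₀=15, period (1,5,2,1,2,…,5,1,30); ℓ=14 even so k=13
a_0=15:  p_0=15·1+0=15,  q_0=15·0+1=1
…
a_3=2:  p_3=2·95+16=206,  q_3=2·6+1=13
…
a_5=2:  p_5=2·301+206=808,  q_5=2·19+13=51
a_6=2:  p_6=2·808+301=1917,  q_6=2·51+19=121
a_7=15:  p_7=15·1917+808=29563,  q_7=15·121+51=1866
…
a_12=5:  p_12=5·577033+212692=3097857,  q_12=5·36422+13425=195535
a_13=1:  p_13=1·3097857+577033=3674890,  q_13=1·195535+36422=231957
(x₁, y₁) = (3674890, 231957);  3674890² − 251·231957² = 1 ✓
n=2: (3674890,231957)∘(3674890,231957) = (3674890·3674890+251·231957·231957, 3674890·231957+231957·3674890) = (27009633024199,1704832919460)
n=3: (27009633024199,1704832919460)∘(3674890,231957) = (3674890·27009633024199+251·231957·1704832919460, 3674890·1704832919460+231957·27009633024199) = (198514860608593651330,12530146894788486843)
n=4: (198514860608593651330,12530146894788486843)∘(3674890,231957) = (3674890·198514860608593651330+251·231957·12530146894788486843, 3674890·12530146894788486843+231957·198514860608593651330) = (1459040552203802437039183201,92093823044376819996025080)

3674890 231957
27009633024199 1704832919460
198514860608593651330 12530146894788486843
1459040552203802437039183201 92093823044376819996025080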